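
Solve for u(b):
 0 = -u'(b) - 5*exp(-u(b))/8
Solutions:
 u(b) = log(C1 - 5*b/8)


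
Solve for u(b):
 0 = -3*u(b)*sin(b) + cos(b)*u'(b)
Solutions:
 u(b) = C1/cos(b)^3


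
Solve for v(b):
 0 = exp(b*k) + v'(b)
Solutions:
 v(b) = C1 - exp(b*k)/k


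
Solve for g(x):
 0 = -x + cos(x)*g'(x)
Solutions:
 g(x) = C1 + Integral(x/cos(x), x)


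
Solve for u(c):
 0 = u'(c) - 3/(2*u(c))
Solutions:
 u(c) = -sqrt(C1 + 3*c)
 u(c) = sqrt(C1 + 3*c)


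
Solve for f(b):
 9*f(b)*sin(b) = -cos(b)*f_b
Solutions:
 f(b) = C1*cos(b)^9


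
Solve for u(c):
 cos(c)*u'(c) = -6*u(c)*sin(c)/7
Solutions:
 u(c) = C1*cos(c)^(6/7)


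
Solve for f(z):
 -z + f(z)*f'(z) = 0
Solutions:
 f(z) = -sqrt(C1 + z^2)
 f(z) = sqrt(C1 + z^2)


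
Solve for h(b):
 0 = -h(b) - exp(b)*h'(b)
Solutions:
 h(b) = C1*exp(exp(-b))


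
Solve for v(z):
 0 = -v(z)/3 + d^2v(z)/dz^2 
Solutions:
 v(z) = C1*exp(-sqrt(3)*z/3) + C2*exp(sqrt(3)*z/3)


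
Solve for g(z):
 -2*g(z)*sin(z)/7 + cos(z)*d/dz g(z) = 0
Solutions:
 g(z) = C1/cos(z)^(2/7)


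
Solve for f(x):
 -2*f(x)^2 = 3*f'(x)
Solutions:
 f(x) = 3/(C1 + 2*x)


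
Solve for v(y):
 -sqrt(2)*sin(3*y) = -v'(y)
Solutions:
 v(y) = C1 - sqrt(2)*cos(3*y)/3


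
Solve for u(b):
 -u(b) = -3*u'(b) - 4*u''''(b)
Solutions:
 u(b) = C1*exp(b*(-8/(1 + 3*sqrt(57))^(1/3) + (1 + 3*sqrt(57))^(1/3) + 4)/12)*sin(sqrt(3)*b*(8/(1 + 3*sqrt(57))^(1/3) + (1 + 3*sqrt(57))^(1/3))/12) + C2*exp(b*(-8/(1 + 3*sqrt(57))^(1/3) + (1 + 3*sqrt(57))^(1/3) + 4)/12)*cos(sqrt(3)*b*(8/(1 + 3*sqrt(57))^(1/3) + (1 + 3*sqrt(57))^(1/3))/12) + C3*exp(-b) + C4*exp(b*(-(1 + 3*sqrt(57))^(1/3) + 2 + 8/(1 + 3*sqrt(57))^(1/3))/6)


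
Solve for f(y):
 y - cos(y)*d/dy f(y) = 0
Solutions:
 f(y) = C1 + Integral(y/cos(y), y)


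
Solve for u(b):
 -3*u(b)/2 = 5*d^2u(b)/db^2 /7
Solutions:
 u(b) = C1*sin(sqrt(210)*b/10) + C2*cos(sqrt(210)*b/10)


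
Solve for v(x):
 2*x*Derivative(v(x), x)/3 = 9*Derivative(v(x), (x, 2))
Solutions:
 v(x) = C1 + C2*erfi(sqrt(3)*x/9)


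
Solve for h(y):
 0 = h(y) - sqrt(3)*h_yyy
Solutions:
 h(y) = C3*exp(3^(5/6)*y/3) + (C1*sin(3^(1/3)*y/2) + C2*cos(3^(1/3)*y/2))*exp(-3^(5/6)*y/6)


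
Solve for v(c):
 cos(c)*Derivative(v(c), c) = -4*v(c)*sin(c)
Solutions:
 v(c) = C1*cos(c)^4


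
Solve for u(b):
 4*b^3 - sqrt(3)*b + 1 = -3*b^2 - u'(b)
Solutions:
 u(b) = C1 - b^4 - b^3 + sqrt(3)*b^2/2 - b


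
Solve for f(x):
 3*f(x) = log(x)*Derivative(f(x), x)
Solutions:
 f(x) = C1*exp(3*li(x))


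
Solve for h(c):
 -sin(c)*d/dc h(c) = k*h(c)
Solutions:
 h(c) = C1*exp(k*(-log(cos(c) - 1) + log(cos(c) + 1))/2)


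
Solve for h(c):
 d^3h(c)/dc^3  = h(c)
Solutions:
 h(c) = C3*exp(c) + (C1*sin(sqrt(3)*c/2) + C2*cos(sqrt(3)*c/2))*exp(-c/2)


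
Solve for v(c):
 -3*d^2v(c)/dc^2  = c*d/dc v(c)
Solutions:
 v(c) = C1 + C2*erf(sqrt(6)*c/6)


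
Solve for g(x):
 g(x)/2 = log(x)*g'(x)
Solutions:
 g(x) = C1*exp(li(x)/2)


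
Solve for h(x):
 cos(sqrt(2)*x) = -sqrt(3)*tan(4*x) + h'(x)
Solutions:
 h(x) = C1 - sqrt(3)*log(cos(4*x))/4 + sqrt(2)*sin(sqrt(2)*x)/2


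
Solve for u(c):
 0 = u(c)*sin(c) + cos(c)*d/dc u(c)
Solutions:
 u(c) = C1*cos(c)


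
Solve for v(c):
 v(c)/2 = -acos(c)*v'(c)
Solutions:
 v(c) = C1*exp(-Integral(1/acos(c), c)/2)


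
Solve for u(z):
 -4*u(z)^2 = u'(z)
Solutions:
 u(z) = 1/(C1 + 4*z)


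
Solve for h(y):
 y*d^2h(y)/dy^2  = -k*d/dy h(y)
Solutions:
 h(y) = C1 + y^(1 - re(k))*(C2*sin(log(y)*Abs(im(k))) + C3*cos(log(y)*im(k)))


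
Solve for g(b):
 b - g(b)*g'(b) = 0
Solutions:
 g(b) = -sqrt(C1 + b^2)
 g(b) = sqrt(C1 + b^2)


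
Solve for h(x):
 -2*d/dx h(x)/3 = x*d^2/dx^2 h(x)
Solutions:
 h(x) = C1 + C2*x^(1/3)


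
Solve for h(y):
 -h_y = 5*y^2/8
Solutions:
 h(y) = C1 - 5*y^3/24


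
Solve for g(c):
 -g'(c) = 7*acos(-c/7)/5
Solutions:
 g(c) = C1 - 7*c*acos(-c/7)/5 - 7*sqrt(49 - c^2)/5


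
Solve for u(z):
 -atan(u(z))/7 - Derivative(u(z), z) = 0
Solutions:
 Integral(1/atan(_y), (_y, u(z))) = C1 - z/7


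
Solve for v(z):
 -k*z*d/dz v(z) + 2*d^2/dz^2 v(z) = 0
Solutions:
 v(z) = Piecewise((-sqrt(pi)*C1*erf(z*sqrt(-k)/2)/sqrt(-k) - C2, (k > 0) | (k < 0)), (-C1*z - C2, True))


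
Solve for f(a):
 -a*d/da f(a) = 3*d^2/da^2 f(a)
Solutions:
 f(a) = C1 + C2*erf(sqrt(6)*a/6)


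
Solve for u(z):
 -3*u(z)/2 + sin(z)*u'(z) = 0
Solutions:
 u(z) = C1*(cos(z) - 1)^(3/4)/(cos(z) + 1)^(3/4)


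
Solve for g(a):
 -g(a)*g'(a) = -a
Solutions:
 g(a) = -sqrt(C1 + a^2)
 g(a) = sqrt(C1 + a^2)


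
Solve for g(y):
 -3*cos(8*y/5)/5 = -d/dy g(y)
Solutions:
 g(y) = C1 + 3*sin(8*y/5)/8


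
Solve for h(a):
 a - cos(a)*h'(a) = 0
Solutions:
 h(a) = C1 + Integral(a/cos(a), a)


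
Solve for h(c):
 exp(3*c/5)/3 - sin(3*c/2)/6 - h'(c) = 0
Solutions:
 h(c) = C1 + 5*exp(3*c/5)/9 + cos(3*c/2)/9


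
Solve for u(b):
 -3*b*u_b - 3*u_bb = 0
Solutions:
 u(b) = C1 + C2*erf(sqrt(2)*b/2)


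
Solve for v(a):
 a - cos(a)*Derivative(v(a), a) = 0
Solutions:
 v(a) = C1 + Integral(a/cos(a), a)


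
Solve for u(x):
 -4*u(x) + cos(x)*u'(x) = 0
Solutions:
 u(x) = C1*(sin(x)^2 + 2*sin(x) + 1)/(sin(x)^2 - 2*sin(x) + 1)


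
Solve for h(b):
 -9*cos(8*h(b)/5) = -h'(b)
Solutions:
 -9*b - 5*log(sin(8*h(b)/5) - 1)/16 + 5*log(sin(8*h(b)/5) + 1)/16 = C1


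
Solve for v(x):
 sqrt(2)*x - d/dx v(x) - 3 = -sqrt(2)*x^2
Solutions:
 v(x) = C1 + sqrt(2)*x^3/3 + sqrt(2)*x^2/2 - 3*x


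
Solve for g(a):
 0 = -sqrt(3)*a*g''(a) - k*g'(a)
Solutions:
 g(a) = C1 + a^(-sqrt(3)*re(k)/3 + 1)*(C2*sin(sqrt(3)*log(a)*Abs(im(k))/3) + C3*cos(sqrt(3)*log(a)*im(k)/3))


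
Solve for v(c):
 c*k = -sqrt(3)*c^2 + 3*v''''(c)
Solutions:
 v(c) = C1 + C2*c + C3*c^2 + C4*c^3 + sqrt(3)*c^6/1080 + c^5*k/360


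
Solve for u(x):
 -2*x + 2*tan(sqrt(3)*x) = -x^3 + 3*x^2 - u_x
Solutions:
 u(x) = C1 - x^4/4 + x^3 + x^2 + 2*sqrt(3)*log(cos(sqrt(3)*x))/3


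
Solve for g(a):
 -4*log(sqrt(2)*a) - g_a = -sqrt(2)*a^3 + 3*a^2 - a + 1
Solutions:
 g(a) = C1 + sqrt(2)*a^4/4 - a^3 + a^2/2 - 4*a*log(a) - a*log(4) + 3*a


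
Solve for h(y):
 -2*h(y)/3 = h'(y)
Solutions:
 h(y) = C1*exp(-2*y/3)


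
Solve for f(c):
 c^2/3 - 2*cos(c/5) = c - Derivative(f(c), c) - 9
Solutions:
 f(c) = C1 - c^3/9 + c^2/2 - 9*c + 10*sin(c/5)


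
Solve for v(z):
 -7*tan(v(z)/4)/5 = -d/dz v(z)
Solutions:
 v(z) = -4*asin(C1*exp(7*z/20)) + 4*pi
 v(z) = 4*asin(C1*exp(7*z/20))


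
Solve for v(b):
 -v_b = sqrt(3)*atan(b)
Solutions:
 v(b) = C1 - sqrt(3)*(b*atan(b) - log(b^2 + 1)/2)


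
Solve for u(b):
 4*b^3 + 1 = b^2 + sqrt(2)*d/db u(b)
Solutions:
 u(b) = C1 + sqrt(2)*b^4/2 - sqrt(2)*b^3/6 + sqrt(2)*b/2


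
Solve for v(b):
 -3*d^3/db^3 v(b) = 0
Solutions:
 v(b) = C1 + C2*b + C3*b^2


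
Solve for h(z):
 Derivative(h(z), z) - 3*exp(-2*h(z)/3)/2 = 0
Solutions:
 h(z) = 3*log(-sqrt(C1 + 3*z)) - 3*log(3)/2
 h(z) = 3*log(C1 + 3*z)/2 - 3*log(3)/2


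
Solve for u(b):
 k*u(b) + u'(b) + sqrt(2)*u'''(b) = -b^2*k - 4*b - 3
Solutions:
 u(b) = C1*exp(b*(-6^(1/3)*(9*sqrt(2)*k + 2*sqrt(3)*sqrt(27*k^2/2 + sqrt(2)))^(1/3) + 2*2^(1/6)*3^(2/3)/(9*sqrt(2)*k + 2*sqrt(3)*sqrt(27*k^2/2 + sqrt(2)))^(1/3))/6) + C2*exp(b*(6^(1/3)*(9*sqrt(2)*k + 2*sqrt(3)*sqrt(27*k^2/2 + sqrt(2)))^(1/3)/12 - 2^(1/3)*3^(5/6)*I*(9*sqrt(2)*k + 2*sqrt(3)*sqrt(27*k^2/2 + sqrt(2)))^(1/3)/12 + 2*sqrt(2)/((-6^(1/3) + 2^(1/3)*3^(5/6)*I)*(9*sqrt(2)*k + 2*sqrt(3)*sqrt(27*k^2/2 + sqrt(2)))^(1/3)))) + C3*exp(b*(6^(1/3)*(9*sqrt(2)*k + 2*sqrt(3)*sqrt(27*k^2/2 + sqrt(2)))^(1/3)/12 + 2^(1/3)*3^(5/6)*I*(9*sqrt(2)*k + 2*sqrt(3)*sqrt(27*k^2/2 + sqrt(2)))^(1/3)/12 - 2*sqrt(2)/((6^(1/3) + 2^(1/3)*3^(5/6)*I)*(9*sqrt(2)*k + 2*sqrt(3)*sqrt(27*k^2/2 + sqrt(2)))^(1/3)))) - b^2 - 2*b/k - 3/k + 2/k^2


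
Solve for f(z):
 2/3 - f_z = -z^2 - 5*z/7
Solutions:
 f(z) = C1 + z^3/3 + 5*z^2/14 + 2*z/3


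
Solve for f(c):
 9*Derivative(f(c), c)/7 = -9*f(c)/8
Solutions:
 f(c) = C1*exp(-7*c/8)


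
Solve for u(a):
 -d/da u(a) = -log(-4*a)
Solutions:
 u(a) = C1 + a*log(-a) + a*(-1 + 2*log(2))


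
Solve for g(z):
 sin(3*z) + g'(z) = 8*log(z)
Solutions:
 g(z) = C1 + 8*z*log(z) - 8*z + cos(3*z)/3


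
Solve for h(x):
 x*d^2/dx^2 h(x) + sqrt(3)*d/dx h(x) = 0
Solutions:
 h(x) = C1 + C2*x^(1 - sqrt(3))


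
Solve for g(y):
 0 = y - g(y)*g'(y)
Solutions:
 g(y) = -sqrt(C1 + y^2)
 g(y) = sqrt(C1 + y^2)


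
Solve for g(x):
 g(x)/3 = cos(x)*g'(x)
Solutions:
 g(x) = C1*(sin(x) + 1)^(1/6)/(sin(x) - 1)^(1/6)


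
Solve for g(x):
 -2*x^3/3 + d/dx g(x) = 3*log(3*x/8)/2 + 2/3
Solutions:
 g(x) = C1 + x^4/6 + 3*x*log(x)/2 - 9*x*log(2)/2 - 5*x/6 + 3*x*log(3)/2


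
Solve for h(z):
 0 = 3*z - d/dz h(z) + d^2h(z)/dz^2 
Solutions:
 h(z) = C1 + C2*exp(z) + 3*z^2/2 + 3*z


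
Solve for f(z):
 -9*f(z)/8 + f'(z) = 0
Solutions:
 f(z) = C1*exp(9*z/8)


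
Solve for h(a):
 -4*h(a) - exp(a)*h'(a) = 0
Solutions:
 h(a) = C1*exp(4*exp(-a))


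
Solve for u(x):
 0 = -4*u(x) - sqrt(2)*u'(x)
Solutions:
 u(x) = C1*exp(-2*sqrt(2)*x)


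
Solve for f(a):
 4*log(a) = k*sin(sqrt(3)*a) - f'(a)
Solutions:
 f(a) = C1 - 4*a*log(a) + 4*a - sqrt(3)*k*cos(sqrt(3)*a)/3


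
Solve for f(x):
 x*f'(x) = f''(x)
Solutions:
 f(x) = C1 + C2*erfi(sqrt(2)*x/2)


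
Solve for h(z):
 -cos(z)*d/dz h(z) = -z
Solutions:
 h(z) = C1 + Integral(z/cos(z), z)


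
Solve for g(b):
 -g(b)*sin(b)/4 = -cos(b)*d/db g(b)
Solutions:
 g(b) = C1/cos(b)^(1/4)


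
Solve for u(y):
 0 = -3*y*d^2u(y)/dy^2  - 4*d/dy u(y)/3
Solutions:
 u(y) = C1 + C2*y^(5/9)


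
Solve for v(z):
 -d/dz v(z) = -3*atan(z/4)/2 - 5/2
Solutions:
 v(z) = C1 + 3*z*atan(z/4)/2 + 5*z/2 - 3*log(z^2 + 16)


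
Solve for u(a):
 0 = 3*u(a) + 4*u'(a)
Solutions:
 u(a) = C1*exp(-3*a/4)


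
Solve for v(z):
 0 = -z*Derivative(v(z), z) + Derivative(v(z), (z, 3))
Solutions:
 v(z) = C1 + Integral(C2*airyai(z) + C3*airybi(z), z)


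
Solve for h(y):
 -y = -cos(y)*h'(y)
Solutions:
 h(y) = C1 + Integral(y/cos(y), y)


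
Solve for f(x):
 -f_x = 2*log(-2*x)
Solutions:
 f(x) = C1 - 2*x*log(-x) + 2*x*(1 - log(2))


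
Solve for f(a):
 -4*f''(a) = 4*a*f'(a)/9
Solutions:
 f(a) = C1 + C2*erf(sqrt(2)*a/6)


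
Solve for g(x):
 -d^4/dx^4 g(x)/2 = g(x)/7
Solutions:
 g(x) = (C1*sin(14^(3/4)*x/14) + C2*cos(14^(3/4)*x/14))*exp(-14^(3/4)*x/14) + (C3*sin(14^(3/4)*x/14) + C4*cos(14^(3/4)*x/14))*exp(14^(3/4)*x/14)


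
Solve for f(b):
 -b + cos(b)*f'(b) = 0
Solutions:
 f(b) = C1 + Integral(b/cos(b), b)


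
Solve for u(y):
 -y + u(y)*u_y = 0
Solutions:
 u(y) = -sqrt(C1 + y^2)
 u(y) = sqrt(C1 + y^2)


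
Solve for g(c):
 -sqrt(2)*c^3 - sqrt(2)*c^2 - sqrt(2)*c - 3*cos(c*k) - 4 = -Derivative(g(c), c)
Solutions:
 g(c) = C1 + sqrt(2)*c^4/4 + sqrt(2)*c^3/3 + sqrt(2)*c^2/2 + 4*c + 3*sin(c*k)/k


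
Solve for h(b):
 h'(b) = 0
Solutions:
 h(b) = C1


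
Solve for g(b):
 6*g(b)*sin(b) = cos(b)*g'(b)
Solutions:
 g(b) = C1/cos(b)^6


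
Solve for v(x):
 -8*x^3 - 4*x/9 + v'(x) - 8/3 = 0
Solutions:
 v(x) = C1 + 2*x^4 + 2*x^2/9 + 8*x/3


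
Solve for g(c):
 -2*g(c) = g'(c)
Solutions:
 g(c) = C1*exp(-2*c)


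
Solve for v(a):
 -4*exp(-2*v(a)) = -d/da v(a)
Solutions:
 v(a) = log(-sqrt(C1 + 8*a))
 v(a) = log(C1 + 8*a)/2


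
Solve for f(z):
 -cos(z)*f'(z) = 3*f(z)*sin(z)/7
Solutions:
 f(z) = C1*cos(z)^(3/7)


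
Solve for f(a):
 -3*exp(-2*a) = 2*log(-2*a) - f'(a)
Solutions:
 f(a) = C1 + 2*a*log(-a) + 2*a*(-1 + log(2)) - 3*exp(-2*a)/2


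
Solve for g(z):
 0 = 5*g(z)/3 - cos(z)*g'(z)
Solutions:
 g(z) = C1*(sin(z) + 1)^(5/6)/(sin(z) - 1)^(5/6)


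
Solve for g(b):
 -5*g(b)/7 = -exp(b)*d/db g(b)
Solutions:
 g(b) = C1*exp(-5*exp(-b)/7)


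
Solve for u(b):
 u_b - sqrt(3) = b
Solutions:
 u(b) = C1 + b^2/2 + sqrt(3)*b


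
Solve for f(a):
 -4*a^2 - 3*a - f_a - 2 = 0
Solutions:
 f(a) = C1 - 4*a^3/3 - 3*a^2/2 - 2*a


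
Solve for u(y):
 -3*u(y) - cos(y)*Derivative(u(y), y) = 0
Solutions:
 u(y) = C1*(sin(y) - 1)^(3/2)/(sin(y) + 1)^(3/2)


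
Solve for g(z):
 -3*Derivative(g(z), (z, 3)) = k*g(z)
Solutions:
 g(z) = C1*exp(3^(2/3)*z*(-k)^(1/3)/3) + C2*exp(z*(-k)^(1/3)*(-3^(2/3) + 3*3^(1/6)*I)/6) + C3*exp(-z*(-k)^(1/3)*(3^(2/3) + 3*3^(1/6)*I)/6)


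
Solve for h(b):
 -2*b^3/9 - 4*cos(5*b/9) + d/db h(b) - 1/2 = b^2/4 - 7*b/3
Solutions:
 h(b) = C1 + b^4/18 + b^3/12 - 7*b^2/6 + b/2 + 36*sin(5*b/9)/5


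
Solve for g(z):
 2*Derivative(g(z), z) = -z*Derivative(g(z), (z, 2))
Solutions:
 g(z) = C1 + C2/z


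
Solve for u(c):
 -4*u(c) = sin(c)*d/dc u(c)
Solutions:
 u(c) = C1*(cos(c)^2 + 2*cos(c) + 1)/(cos(c)^2 - 2*cos(c) + 1)


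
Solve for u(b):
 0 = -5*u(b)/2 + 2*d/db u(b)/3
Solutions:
 u(b) = C1*exp(15*b/4)


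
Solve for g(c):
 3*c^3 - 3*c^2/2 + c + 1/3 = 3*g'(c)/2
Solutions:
 g(c) = C1 + c^4/2 - c^3/3 + c^2/3 + 2*c/9


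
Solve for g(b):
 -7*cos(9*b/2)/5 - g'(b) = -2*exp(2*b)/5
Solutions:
 g(b) = C1 + exp(2*b)/5 - 14*sin(9*b/2)/45


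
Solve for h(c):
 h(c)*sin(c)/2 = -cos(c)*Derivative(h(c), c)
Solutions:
 h(c) = C1*sqrt(cos(c))


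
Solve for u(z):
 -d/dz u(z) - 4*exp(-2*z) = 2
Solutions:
 u(z) = C1 - 2*z + 2*exp(-2*z)


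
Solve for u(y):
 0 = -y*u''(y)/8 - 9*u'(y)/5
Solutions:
 u(y) = C1 + C2/y^(67/5)


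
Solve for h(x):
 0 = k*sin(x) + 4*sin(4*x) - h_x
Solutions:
 h(x) = C1 - k*cos(x) - cos(4*x)


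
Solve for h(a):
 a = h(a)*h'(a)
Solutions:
 h(a) = -sqrt(C1 + a^2)
 h(a) = sqrt(C1 + a^2)


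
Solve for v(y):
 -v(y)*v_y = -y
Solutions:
 v(y) = -sqrt(C1 + y^2)
 v(y) = sqrt(C1 + y^2)


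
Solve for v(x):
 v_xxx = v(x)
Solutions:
 v(x) = C3*exp(x) + (C1*sin(sqrt(3)*x/2) + C2*cos(sqrt(3)*x/2))*exp(-x/2)


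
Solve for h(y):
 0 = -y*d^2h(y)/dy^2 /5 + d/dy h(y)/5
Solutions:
 h(y) = C1 + C2*y^2


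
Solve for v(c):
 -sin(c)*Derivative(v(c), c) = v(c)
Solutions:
 v(c) = C1*sqrt(cos(c) + 1)/sqrt(cos(c) - 1)


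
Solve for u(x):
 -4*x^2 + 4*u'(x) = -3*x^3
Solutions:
 u(x) = C1 - 3*x^4/16 + x^3/3


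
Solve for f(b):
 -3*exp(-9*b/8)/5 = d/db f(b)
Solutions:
 f(b) = C1 + 8*exp(-9*b/8)/15


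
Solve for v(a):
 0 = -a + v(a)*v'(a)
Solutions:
 v(a) = -sqrt(C1 + a^2)
 v(a) = sqrt(C1 + a^2)


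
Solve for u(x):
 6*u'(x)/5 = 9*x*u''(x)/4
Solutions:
 u(x) = C1 + C2*x^(23/15)


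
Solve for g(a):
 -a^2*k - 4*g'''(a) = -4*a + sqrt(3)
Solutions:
 g(a) = C1 + C2*a + C3*a^2 - a^5*k/240 + a^4/24 - sqrt(3)*a^3/24


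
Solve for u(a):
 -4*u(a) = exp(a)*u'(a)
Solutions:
 u(a) = C1*exp(4*exp(-a))


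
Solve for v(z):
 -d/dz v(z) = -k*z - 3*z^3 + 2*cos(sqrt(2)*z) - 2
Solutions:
 v(z) = C1 + k*z^2/2 + 3*z^4/4 + 2*z - sqrt(2)*sin(sqrt(2)*z)


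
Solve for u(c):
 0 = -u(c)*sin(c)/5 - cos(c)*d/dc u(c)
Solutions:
 u(c) = C1*cos(c)^(1/5)


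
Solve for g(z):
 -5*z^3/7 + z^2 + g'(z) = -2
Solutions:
 g(z) = C1 + 5*z^4/28 - z^3/3 - 2*z


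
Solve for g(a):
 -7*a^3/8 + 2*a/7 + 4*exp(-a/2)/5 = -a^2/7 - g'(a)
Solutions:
 g(a) = C1 + 7*a^4/32 - a^3/21 - a^2/7 + 8*exp(-a/2)/5


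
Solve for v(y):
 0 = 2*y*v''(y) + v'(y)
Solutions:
 v(y) = C1 + C2*sqrt(y)


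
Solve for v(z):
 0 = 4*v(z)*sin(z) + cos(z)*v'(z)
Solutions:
 v(z) = C1*cos(z)^4


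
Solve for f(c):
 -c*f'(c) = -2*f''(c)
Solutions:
 f(c) = C1 + C2*erfi(c/2)


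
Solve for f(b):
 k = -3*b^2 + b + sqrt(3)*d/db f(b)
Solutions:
 f(b) = C1 + sqrt(3)*b^3/3 - sqrt(3)*b^2/6 + sqrt(3)*b*k/3


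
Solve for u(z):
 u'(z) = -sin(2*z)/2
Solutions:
 u(z) = C1 + cos(2*z)/4


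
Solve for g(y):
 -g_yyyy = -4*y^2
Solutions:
 g(y) = C1 + C2*y + C3*y^2 + C4*y^3 + y^6/90


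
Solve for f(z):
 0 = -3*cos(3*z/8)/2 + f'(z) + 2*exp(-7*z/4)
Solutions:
 f(z) = C1 + 4*sin(3*z/8) + 8*exp(-7*z/4)/7


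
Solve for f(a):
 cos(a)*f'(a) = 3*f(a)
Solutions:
 f(a) = C1*(sin(a) + 1)^(3/2)/(sin(a) - 1)^(3/2)


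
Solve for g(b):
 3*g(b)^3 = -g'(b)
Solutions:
 g(b) = -sqrt(2)*sqrt(-1/(C1 - 3*b))/2
 g(b) = sqrt(2)*sqrt(-1/(C1 - 3*b))/2


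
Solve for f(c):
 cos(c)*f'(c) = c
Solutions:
 f(c) = C1 + Integral(c/cos(c), c)


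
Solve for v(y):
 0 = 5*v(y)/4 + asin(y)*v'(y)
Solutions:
 v(y) = C1*exp(-5*Integral(1/asin(y), y)/4)


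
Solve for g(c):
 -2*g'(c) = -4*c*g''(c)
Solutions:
 g(c) = C1 + C2*c^(3/2)


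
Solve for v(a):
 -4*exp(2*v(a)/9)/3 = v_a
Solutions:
 v(a) = 9*log(-sqrt(-1/(C1 - 4*a))) - 9*log(2) + 9*log(6)/2 + 9*log(3)
 v(a) = 9*log(-1/(C1 - 4*a))/2 - 9*log(2) + 9*log(6)/2 + 9*log(3)


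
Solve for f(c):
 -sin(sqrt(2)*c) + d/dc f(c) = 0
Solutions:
 f(c) = C1 - sqrt(2)*cos(sqrt(2)*c)/2


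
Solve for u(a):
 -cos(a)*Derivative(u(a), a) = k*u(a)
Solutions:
 u(a) = C1*exp(k*(log(sin(a) - 1) - log(sin(a) + 1))/2)


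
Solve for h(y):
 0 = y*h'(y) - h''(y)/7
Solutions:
 h(y) = C1 + C2*erfi(sqrt(14)*y/2)


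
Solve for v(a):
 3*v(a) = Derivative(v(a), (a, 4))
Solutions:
 v(a) = C1*exp(-3^(1/4)*a) + C2*exp(3^(1/4)*a) + C3*sin(3^(1/4)*a) + C4*cos(3^(1/4)*a)


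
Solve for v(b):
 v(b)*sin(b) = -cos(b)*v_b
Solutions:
 v(b) = C1*cos(b)


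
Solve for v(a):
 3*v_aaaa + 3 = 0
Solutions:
 v(a) = C1 + C2*a + C3*a^2 + C4*a^3 - a^4/24


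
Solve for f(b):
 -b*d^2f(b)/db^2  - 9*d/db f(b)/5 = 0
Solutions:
 f(b) = C1 + C2/b^(4/5)


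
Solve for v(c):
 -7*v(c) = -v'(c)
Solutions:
 v(c) = C1*exp(7*c)


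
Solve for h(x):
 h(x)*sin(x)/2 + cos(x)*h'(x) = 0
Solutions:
 h(x) = C1*sqrt(cos(x))


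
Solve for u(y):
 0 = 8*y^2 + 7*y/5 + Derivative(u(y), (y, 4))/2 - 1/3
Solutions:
 u(y) = C1 + C2*y + C3*y^2 + C4*y^3 - 2*y^6/45 - 7*y^5/300 + y^4/36


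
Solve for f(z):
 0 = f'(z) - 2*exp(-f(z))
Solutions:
 f(z) = log(C1 + 2*z)


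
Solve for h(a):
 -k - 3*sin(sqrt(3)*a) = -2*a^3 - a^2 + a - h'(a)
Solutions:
 h(a) = C1 - a^4/2 - a^3/3 + a^2/2 + a*k - sqrt(3)*cos(sqrt(3)*a)


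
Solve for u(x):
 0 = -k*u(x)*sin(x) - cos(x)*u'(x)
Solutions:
 u(x) = C1*exp(k*log(cos(x)))


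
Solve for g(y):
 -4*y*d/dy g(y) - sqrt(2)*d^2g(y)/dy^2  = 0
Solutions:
 g(y) = C1 + C2*erf(2^(1/4)*y)


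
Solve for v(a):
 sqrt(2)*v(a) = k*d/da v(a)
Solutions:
 v(a) = C1*exp(sqrt(2)*a/k)


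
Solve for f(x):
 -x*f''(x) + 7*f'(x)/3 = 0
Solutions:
 f(x) = C1 + C2*x^(10/3)


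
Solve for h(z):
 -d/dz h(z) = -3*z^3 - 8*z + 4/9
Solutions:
 h(z) = C1 + 3*z^4/4 + 4*z^2 - 4*z/9


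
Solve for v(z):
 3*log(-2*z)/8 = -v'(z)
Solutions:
 v(z) = C1 - 3*z*log(-z)/8 + 3*z*(1 - log(2))/8


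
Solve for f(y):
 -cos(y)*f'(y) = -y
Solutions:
 f(y) = C1 + Integral(y/cos(y), y)


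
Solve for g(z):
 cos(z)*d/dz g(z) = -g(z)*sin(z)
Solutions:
 g(z) = C1*cos(z)


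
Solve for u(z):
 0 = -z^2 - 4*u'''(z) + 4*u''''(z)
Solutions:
 u(z) = C1 + C2*z + C3*z^2 + C4*exp(z) - z^5/240 - z^4/48 - z^3/12


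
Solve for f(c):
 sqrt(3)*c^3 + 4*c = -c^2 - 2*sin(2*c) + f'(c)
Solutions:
 f(c) = C1 + sqrt(3)*c^4/4 + c^3/3 + 2*c^2 - cos(2*c)


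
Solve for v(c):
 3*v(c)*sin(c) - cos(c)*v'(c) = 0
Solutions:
 v(c) = C1/cos(c)^3


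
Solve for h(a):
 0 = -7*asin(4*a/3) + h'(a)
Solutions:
 h(a) = C1 + 7*a*asin(4*a/3) + 7*sqrt(9 - 16*a^2)/4


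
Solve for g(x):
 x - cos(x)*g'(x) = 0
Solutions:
 g(x) = C1 + Integral(x/cos(x), x)


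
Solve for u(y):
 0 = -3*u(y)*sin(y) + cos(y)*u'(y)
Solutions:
 u(y) = C1/cos(y)^3


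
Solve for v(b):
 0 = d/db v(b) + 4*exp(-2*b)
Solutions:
 v(b) = C1 + 2*exp(-2*b)


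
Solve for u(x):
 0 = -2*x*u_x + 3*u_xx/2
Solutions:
 u(x) = C1 + C2*erfi(sqrt(6)*x/3)


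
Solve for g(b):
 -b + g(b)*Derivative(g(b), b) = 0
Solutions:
 g(b) = -sqrt(C1 + b^2)
 g(b) = sqrt(C1 + b^2)


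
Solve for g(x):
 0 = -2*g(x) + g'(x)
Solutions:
 g(x) = C1*exp(2*x)


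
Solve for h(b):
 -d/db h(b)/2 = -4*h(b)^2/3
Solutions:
 h(b) = -3/(C1 + 8*b)


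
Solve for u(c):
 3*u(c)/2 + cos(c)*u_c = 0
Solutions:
 u(c) = C1*(sin(c) - 1)^(3/4)/(sin(c) + 1)^(3/4)


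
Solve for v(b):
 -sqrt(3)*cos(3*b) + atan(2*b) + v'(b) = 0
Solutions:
 v(b) = C1 - b*atan(2*b) + log(4*b^2 + 1)/4 + sqrt(3)*sin(3*b)/3


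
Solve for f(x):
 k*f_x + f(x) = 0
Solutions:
 f(x) = C1*exp(-x/k)


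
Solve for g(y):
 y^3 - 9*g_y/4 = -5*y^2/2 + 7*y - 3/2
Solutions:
 g(y) = C1 + y^4/9 + 10*y^3/27 - 14*y^2/9 + 2*y/3


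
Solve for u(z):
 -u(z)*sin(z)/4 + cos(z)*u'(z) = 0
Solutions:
 u(z) = C1/cos(z)^(1/4)


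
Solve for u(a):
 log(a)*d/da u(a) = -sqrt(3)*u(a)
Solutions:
 u(a) = C1*exp(-sqrt(3)*li(a))


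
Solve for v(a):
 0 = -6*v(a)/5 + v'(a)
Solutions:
 v(a) = C1*exp(6*a/5)


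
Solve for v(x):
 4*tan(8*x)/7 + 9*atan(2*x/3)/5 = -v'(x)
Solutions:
 v(x) = C1 - 9*x*atan(2*x/3)/5 + 27*log(4*x^2 + 9)/20 + log(cos(8*x))/14


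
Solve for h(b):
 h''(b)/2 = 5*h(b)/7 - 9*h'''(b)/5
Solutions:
 h(b) = C1*exp(-b*(35*35^(1/3)/(54*sqrt(26034) + 8713)^(1/3) + 70 + 35^(2/3)*(54*sqrt(26034) + 8713)^(1/3))/756)*sin(sqrt(3)*35^(1/3)*b*(-35^(1/3)*(54*sqrt(26034) + 8713)^(1/3) + 35/(54*sqrt(26034) + 8713)^(1/3))/756) + C2*exp(-b*(35*35^(1/3)/(54*sqrt(26034) + 8713)^(1/3) + 70 + 35^(2/3)*(54*sqrt(26034) + 8713)^(1/3))/756)*cos(sqrt(3)*35^(1/3)*b*(-35^(1/3)*(54*sqrt(26034) + 8713)^(1/3) + 35/(54*sqrt(26034) + 8713)^(1/3))/756) + C3*exp(b*(-35 + 35*35^(1/3)/(54*sqrt(26034) + 8713)^(1/3) + 35^(2/3)*(54*sqrt(26034) + 8713)^(1/3))/378)


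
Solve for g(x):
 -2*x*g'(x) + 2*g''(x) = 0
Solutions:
 g(x) = C1 + C2*erfi(sqrt(2)*x/2)


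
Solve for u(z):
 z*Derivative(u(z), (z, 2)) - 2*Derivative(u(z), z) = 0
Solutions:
 u(z) = C1 + C2*z^3


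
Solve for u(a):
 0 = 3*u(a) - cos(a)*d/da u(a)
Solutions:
 u(a) = C1*(sin(a) + 1)^(3/2)/(sin(a) - 1)^(3/2)


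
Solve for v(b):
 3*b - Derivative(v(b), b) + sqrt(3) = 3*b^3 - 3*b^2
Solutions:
 v(b) = C1 - 3*b^4/4 + b^3 + 3*b^2/2 + sqrt(3)*b


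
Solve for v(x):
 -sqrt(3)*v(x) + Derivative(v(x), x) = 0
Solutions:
 v(x) = C1*exp(sqrt(3)*x)


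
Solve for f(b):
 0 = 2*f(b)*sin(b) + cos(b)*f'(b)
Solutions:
 f(b) = C1*cos(b)^2


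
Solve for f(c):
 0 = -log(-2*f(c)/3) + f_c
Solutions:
 -Integral(1/(log(-_y) - log(3) + log(2)), (_y, f(c))) = C1 - c


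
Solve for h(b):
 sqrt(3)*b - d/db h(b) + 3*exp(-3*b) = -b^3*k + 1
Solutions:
 h(b) = C1 + b^4*k/4 + sqrt(3)*b^2/2 - b - exp(-3*b)


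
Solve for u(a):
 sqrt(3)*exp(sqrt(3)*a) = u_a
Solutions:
 u(a) = C1 + exp(sqrt(3)*a)


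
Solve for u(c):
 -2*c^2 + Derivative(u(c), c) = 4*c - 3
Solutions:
 u(c) = C1 + 2*c^3/3 + 2*c^2 - 3*c


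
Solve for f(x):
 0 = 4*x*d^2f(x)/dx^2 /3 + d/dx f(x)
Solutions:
 f(x) = C1 + C2*x^(1/4)


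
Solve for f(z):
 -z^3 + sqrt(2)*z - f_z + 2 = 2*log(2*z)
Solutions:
 f(z) = C1 - z^4/4 + sqrt(2)*z^2/2 - 2*z*log(z) - z*log(4) + 4*z


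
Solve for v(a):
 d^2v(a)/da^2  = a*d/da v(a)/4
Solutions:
 v(a) = C1 + C2*erfi(sqrt(2)*a/4)


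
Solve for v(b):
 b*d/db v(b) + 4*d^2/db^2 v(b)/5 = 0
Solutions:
 v(b) = C1 + C2*erf(sqrt(10)*b/4)


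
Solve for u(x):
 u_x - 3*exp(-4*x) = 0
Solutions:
 u(x) = C1 - 3*exp(-4*x)/4


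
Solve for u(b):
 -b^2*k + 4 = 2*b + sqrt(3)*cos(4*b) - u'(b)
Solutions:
 u(b) = C1 + b^3*k/3 + b^2 - 4*b + sqrt(3)*sin(4*b)/4


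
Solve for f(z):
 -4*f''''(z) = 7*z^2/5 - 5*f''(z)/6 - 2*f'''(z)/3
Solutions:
 f(z) = C1 + C2*z + C3*exp(z*(1 - sqrt(31))/12) + C4*exp(z*(1 + sqrt(31))/12) + 7*z^4/50 - 56*z^3/125 + 5712*z^2/625


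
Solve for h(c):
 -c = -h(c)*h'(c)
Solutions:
 h(c) = -sqrt(C1 + c^2)
 h(c) = sqrt(C1 + c^2)


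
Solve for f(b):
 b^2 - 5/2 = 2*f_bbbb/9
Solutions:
 f(b) = C1 + C2*b + C3*b^2 + C4*b^3 + b^6/80 - 15*b^4/32


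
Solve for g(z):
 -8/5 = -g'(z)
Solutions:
 g(z) = C1 + 8*z/5


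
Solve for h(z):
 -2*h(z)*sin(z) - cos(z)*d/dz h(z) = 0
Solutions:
 h(z) = C1*cos(z)^2


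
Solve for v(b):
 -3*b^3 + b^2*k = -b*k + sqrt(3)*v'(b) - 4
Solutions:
 v(b) = C1 - sqrt(3)*b^4/4 + sqrt(3)*b^3*k/9 + sqrt(3)*b^2*k/6 + 4*sqrt(3)*b/3


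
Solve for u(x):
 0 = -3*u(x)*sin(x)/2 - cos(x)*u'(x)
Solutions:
 u(x) = C1*cos(x)^(3/2)


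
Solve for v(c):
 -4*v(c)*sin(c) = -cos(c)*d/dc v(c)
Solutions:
 v(c) = C1/cos(c)^4


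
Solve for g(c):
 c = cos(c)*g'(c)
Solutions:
 g(c) = C1 + Integral(c/cos(c), c)


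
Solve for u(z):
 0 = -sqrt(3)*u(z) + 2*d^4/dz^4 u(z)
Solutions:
 u(z) = C1*exp(-2^(3/4)*3^(1/8)*z/2) + C2*exp(2^(3/4)*3^(1/8)*z/2) + C3*sin(2^(3/4)*3^(1/8)*z/2) + C4*cos(2^(3/4)*3^(1/8)*z/2)


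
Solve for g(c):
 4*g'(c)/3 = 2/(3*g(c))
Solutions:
 g(c) = -sqrt(C1 + c)
 g(c) = sqrt(C1 + c)


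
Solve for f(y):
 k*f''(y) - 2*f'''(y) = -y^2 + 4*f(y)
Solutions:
 f(y) = C1*exp(y*(-k^2/(-k^3/8 + sqrt(-k^6 + (216 - k^3)^2)/8 + 27)^(1/3) + 2*k - 4*(-k^3/8 + sqrt(-k^6 + (216 - k^3)^2)/8 + 27)^(1/3))/12) + C2*exp(y*(-k^2/((-1 + sqrt(3)*I)*(-k^3/8 + sqrt(-k^6 + (216 - k^3)^2)/8 + 27)^(1/3)) + k + (-k^3/8 + sqrt(-k^6 + (216 - k^3)^2)/8 + 27)^(1/3) - sqrt(3)*I*(-k^3/8 + sqrt(-k^6 + (216 - k^3)^2)/8 + 27)^(1/3))/6) + C3*exp(y*(k^2/((1 + sqrt(3)*I)*(-k^3/8 + sqrt(-k^6 + (216 - k^3)^2)/8 + 27)^(1/3)) + k + (-k^3/8 + sqrt(-k^6 + (216 - k^3)^2)/8 + 27)^(1/3) + sqrt(3)*I*(-k^3/8 + sqrt(-k^6 + (216 - k^3)^2)/8 + 27)^(1/3))/6) + k/8 + y^2/4


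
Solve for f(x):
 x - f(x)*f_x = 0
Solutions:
 f(x) = -sqrt(C1 + x^2)
 f(x) = sqrt(C1 + x^2)


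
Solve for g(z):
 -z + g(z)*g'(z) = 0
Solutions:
 g(z) = -sqrt(C1 + z^2)
 g(z) = sqrt(C1 + z^2)


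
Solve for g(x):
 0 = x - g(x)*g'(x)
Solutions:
 g(x) = -sqrt(C1 + x^2)
 g(x) = sqrt(C1 + x^2)


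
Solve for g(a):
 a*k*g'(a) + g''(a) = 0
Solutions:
 g(a) = Piecewise((-sqrt(2)*sqrt(pi)*C1*erf(sqrt(2)*a*sqrt(k)/2)/(2*sqrt(k)) - C2, (k > 0) | (k < 0)), (-C1*a - C2, True))


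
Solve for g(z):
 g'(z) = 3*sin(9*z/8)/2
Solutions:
 g(z) = C1 - 4*cos(9*z/8)/3


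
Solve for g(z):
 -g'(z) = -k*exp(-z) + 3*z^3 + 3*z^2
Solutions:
 g(z) = C1 - k*exp(-z) - 3*z^4/4 - z^3


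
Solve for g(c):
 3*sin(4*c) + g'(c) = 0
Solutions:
 g(c) = C1 + 3*cos(4*c)/4


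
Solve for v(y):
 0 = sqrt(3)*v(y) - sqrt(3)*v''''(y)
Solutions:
 v(y) = C1*exp(-y) + C2*exp(y) + C3*sin(y) + C4*cos(y)


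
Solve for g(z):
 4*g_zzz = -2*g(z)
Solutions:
 g(z) = C3*exp(-2^(2/3)*z/2) + (C1*sin(2^(2/3)*sqrt(3)*z/4) + C2*cos(2^(2/3)*sqrt(3)*z/4))*exp(2^(2/3)*z/4)


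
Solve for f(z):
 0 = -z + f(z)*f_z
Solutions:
 f(z) = -sqrt(C1 + z^2)
 f(z) = sqrt(C1 + z^2)


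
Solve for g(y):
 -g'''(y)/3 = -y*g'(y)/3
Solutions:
 g(y) = C1 + Integral(C2*airyai(y) + C3*airybi(y), y)


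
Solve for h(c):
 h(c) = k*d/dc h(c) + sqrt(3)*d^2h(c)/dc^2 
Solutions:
 h(c) = C1*exp(sqrt(3)*c*(-k + sqrt(k^2 + 4*sqrt(3)))/6) + C2*exp(-sqrt(3)*c*(k + sqrt(k^2 + 4*sqrt(3)))/6)


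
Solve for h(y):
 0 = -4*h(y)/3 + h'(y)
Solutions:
 h(y) = C1*exp(4*y/3)


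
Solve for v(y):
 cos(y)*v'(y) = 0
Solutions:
 v(y) = C1


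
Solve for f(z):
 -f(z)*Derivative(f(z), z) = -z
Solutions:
 f(z) = -sqrt(C1 + z^2)
 f(z) = sqrt(C1 + z^2)


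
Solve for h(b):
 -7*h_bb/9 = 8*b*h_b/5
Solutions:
 h(b) = C1 + C2*erf(6*sqrt(35)*b/35)


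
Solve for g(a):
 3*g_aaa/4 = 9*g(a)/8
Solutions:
 g(a) = C3*exp(2^(2/3)*3^(1/3)*a/2) + (C1*sin(2^(2/3)*3^(5/6)*a/4) + C2*cos(2^(2/3)*3^(5/6)*a/4))*exp(-2^(2/3)*3^(1/3)*a/4)


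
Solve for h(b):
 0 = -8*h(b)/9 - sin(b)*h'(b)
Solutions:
 h(b) = C1*(cos(b) + 1)^(4/9)/(cos(b) - 1)^(4/9)


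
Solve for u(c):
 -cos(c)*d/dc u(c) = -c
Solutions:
 u(c) = C1 + Integral(c/cos(c), c)


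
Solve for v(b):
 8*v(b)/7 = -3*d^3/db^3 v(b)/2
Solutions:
 v(b) = C3*exp(-2*2^(1/3)*21^(2/3)*b/21) + (C1*sin(2^(1/3)*3^(1/6)*7^(2/3)*b/7) + C2*cos(2^(1/3)*3^(1/6)*7^(2/3)*b/7))*exp(2^(1/3)*21^(2/3)*b/21)


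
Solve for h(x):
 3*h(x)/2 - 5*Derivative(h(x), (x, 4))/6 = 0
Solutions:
 h(x) = C1*exp(-sqrt(3)*5^(3/4)*x/5) + C2*exp(sqrt(3)*5^(3/4)*x/5) + C3*sin(sqrt(3)*5^(3/4)*x/5) + C4*cos(sqrt(3)*5^(3/4)*x/5)


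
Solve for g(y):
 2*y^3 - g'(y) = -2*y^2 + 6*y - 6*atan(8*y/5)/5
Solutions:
 g(y) = C1 + y^4/2 + 2*y^3/3 - 3*y^2 + 6*y*atan(8*y/5)/5 - 3*log(64*y^2 + 25)/8


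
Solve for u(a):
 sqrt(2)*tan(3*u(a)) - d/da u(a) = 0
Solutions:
 u(a) = -asin(C1*exp(3*sqrt(2)*a))/3 + pi/3
 u(a) = asin(C1*exp(3*sqrt(2)*a))/3


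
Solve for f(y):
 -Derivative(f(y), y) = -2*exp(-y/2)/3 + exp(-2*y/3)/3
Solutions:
 f(y) = C1 - 4*exp(-y/2)/3 + exp(-2*y/3)/2


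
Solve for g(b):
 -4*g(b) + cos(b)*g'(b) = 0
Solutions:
 g(b) = C1*(sin(b)^2 + 2*sin(b) + 1)/(sin(b)^2 - 2*sin(b) + 1)


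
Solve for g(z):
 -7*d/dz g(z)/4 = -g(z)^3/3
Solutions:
 g(z) = -sqrt(42)*sqrt(-1/(C1 + 4*z))/2
 g(z) = sqrt(42)*sqrt(-1/(C1 + 4*z))/2


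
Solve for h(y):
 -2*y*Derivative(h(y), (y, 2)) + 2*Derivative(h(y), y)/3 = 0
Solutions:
 h(y) = C1 + C2*y^(4/3)


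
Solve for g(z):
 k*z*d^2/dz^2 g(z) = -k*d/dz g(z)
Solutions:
 g(z) = C1 + C2*log(z)


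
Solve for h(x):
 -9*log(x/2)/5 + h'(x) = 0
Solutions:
 h(x) = C1 + 9*x*log(x)/5 - 9*x/5 - 9*x*log(2)/5


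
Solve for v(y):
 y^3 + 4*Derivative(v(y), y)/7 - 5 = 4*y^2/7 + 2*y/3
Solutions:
 v(y) = C1 - 7*y^4/16 + y^3/3 + 7*y^2/12 + 35*y/4


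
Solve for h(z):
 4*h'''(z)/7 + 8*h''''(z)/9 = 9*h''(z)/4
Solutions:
 h(z) = C1 + C2*z + C3*exp(9*z*(-2 + sqrt(102))/56) + C4*exp(-9*z*(2 + sqrt(102))/56)


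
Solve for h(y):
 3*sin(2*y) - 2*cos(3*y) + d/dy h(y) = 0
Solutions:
 h(y) = C1 + 2*sin(3*y)/3 + 3*cos(2*y)/2


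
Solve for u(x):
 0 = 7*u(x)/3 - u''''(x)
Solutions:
 u(x) = C1*exp(-3^(3/4)*7^(1/4)*x/3) + C2*exp(3^(3/4)*7^(1/4)*x/3) + C3*sin(3^(3/4)*7^(1/4)*x/3) + C4*cos(3^(3/4)*7^(1/4)*x/3)


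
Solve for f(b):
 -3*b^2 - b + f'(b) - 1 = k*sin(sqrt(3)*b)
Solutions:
 f(b) = C1 + b^3 + b^2/2 + b - sqrt(3)*k*cos(sqrt(3)*b)/3


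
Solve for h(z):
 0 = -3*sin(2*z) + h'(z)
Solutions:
 h(z) = C1 - 3*cos(2*z)/2


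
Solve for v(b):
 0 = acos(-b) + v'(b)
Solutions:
 v(b) = C1 - b*acos(-b) - sqrt(1 - b^2)


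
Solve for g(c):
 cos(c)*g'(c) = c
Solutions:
 g(c) = C1 + Integral(c/cos(c), c)


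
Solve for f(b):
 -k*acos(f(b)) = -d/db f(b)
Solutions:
 Integral(1/acos(_y), (_y, f(b))) = C1 + b*k


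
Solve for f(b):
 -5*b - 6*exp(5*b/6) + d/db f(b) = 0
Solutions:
 f(b) = C1 + 5*b^2/2 + 36*exp(5*b/6)/5


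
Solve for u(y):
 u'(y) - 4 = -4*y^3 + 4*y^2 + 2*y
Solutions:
 u(y) = C1 - y^4 + 4*y^3/3 + y^2 + 4*y


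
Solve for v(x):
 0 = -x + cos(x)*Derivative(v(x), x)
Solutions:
 v(x) = C1 + Integral(x/cos(x), x)


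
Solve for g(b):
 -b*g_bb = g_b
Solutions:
 g(b) = C1 + C2*log(b)


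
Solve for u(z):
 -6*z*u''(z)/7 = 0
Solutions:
 u(z) = C1 + C2*z


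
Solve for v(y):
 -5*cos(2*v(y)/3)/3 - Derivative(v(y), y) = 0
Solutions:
 5*y/3 - 3*log(sin(2*v(y)/3) - 1)/4 + 3*log(sin(2*v(y)/3) + 1)/4 = C1


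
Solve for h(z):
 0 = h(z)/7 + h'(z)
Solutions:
 h(z) = C1*exp(-z/7)


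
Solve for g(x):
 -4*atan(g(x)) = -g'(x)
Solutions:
 Integral(1/atan(_y), (_y, g(x))) = C1 + 4*x


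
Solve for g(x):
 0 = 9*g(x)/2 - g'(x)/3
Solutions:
 g(x) = C1*exp(27*x/2)


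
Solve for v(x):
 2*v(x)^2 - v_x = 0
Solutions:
 v(x) = -1/(C1 + 2*x)


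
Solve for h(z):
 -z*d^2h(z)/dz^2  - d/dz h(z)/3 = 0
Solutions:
 h(z) = C1 + C2*z^(2/3)


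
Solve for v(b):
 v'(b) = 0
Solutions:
 v(b) = C1


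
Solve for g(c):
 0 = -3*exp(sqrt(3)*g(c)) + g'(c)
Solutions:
 g(c) = sqrt(3)*(2*log(-1/(C1 + 3*c)) - log(3))/6


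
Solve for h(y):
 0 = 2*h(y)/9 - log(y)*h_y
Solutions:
 h(y) = C1*exp(2*li(y)/9)


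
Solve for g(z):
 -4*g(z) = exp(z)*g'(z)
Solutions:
 g(z) = C1*exp(4*exp(-z))


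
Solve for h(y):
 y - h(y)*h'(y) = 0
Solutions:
 h(y) = -sqrt(C1 + y^2)
 h(y) = sqrt(C1 + y^2)


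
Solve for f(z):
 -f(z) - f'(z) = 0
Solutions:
 f(z) = C1*exp(-z)


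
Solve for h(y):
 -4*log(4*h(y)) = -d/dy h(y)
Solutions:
 -Integral(1/(log(_y) + 2*log(2)), (_y, h(y)))/4 = C1 - y


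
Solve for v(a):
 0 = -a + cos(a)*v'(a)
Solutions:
 v(a) = C1 + Integral(a/cos(a), a)


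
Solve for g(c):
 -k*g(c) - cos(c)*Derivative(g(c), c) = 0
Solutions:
 g(c) = C1*exp(k*(log(sin(c) - 1) - log(sin(c) + 1))/2)


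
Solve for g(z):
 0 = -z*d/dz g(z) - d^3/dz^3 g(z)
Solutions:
 g(z) = C1 + Integral(C2*airyai(-z) + C3*airybi(-z), z)


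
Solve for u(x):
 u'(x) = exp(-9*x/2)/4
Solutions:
 u(x) = C1 - exp(-9*x/2)/18


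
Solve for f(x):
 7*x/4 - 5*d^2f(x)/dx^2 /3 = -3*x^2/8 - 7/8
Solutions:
 f(x) = C1 + C2*x + 3*x^4/160 + 7*x^3/40 + 21*x^2/80


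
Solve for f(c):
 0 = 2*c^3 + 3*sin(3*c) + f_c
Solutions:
 f(c) = C1 - c^4/2 + cos(3*c)


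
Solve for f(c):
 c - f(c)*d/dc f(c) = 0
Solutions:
 f(c) = -sqrt(C1 + c^2)
 f(c) = sqrt(C1 + c^2)


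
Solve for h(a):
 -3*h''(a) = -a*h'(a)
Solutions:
 h(a) = C1 + C2*erfi(sqrt(6)*a/6)


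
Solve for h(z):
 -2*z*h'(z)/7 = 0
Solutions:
 h(z) = C1


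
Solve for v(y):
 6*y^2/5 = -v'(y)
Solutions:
 v(y) = C1 - 2*y^3/5


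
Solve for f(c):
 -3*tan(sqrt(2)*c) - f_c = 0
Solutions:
 f(c) = C1 + 3*sqrt(2)*log(cos(sqrt(2)*c))/2


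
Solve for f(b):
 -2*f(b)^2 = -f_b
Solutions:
 f(b) = -1/(C1 + 2*b)


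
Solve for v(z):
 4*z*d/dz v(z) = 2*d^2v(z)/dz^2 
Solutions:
 v(z) = C1 + C2*erfi(z)


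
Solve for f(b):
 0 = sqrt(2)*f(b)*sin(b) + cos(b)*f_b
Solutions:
 f(b) = C1*cos(b)^(sqrt(2))


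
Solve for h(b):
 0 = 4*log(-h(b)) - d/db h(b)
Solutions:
 -li(-h(b)) = C1 + 4*b


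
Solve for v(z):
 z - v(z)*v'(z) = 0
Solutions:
 v(z) = -sqrt(C1 + z^2)
 v(z) = sqrt(C1 + z^2)


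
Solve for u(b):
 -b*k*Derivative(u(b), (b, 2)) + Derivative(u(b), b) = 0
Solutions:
 u(b) = C1 + b^(((re(k) + 1)*re(k) + im(k)^2)/(re(k)^2 + im(k)^2))*(C2*sin(log(b)*Abs(im(k))/(re(k)^2 + im(k)^2)) + C3*cos(log(b)*im(k)/(re(k)^2 + im(k)^2)))


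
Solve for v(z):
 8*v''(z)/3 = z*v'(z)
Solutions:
 v(z) = C1 + C2*erfi(sqrt(3)*z/4)


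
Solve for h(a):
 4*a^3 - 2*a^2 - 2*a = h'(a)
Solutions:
 h(a) = C1 + a^4 - 2*a^3/3 - a^2


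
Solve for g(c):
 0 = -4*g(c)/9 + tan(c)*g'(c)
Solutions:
 g(c) = C1*sin(c)^(4/9)


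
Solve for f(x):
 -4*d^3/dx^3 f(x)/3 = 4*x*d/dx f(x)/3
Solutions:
 f(x) = C1 + Integral(C2*airyai(-x) + C3*airybi(-x), x)


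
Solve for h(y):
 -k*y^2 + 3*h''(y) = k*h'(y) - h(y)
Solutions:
 h(y) = C1*exp(y*(k - sqrt(k^2 - 12))/6) + C2*exp(y*(k + sqrt(k^2 - 12))/6) + 2*k^3 + 2*k^2*y + k*y^2 - 6*k


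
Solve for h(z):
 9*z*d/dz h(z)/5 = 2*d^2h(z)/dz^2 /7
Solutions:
 h(z) = C1 + C2*erfi(3*sqrt(35)*z/10)


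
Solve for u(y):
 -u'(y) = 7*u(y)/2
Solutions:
 u(y) = C1*exp(-7*y/2)


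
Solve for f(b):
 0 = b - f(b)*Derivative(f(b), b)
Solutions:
 f(b) = -sqrt(C1 + b^2)
 f(b) = sqrt(C1 + b^2)


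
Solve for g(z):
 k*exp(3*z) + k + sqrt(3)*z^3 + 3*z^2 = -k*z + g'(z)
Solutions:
 g(z) = C1 + k*z^2/2 + k*z + k*exp(3*z)/3 + sqrt(3)*z^4/4 + z^3


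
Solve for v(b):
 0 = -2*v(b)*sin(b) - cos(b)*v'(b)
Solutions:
 v(b) = C1*cos(b)^2


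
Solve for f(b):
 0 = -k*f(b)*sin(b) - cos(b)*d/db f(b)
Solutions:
 f(b) = C1*exp(k*log(cos(b)))


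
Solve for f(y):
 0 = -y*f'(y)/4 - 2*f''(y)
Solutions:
 f(y) = C1 + C2*erf(y/4)


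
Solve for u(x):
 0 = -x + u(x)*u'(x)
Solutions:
 u(x) = -sqrt(C1 + x^2)
 u(x) = sqrt(C1 + x^2)


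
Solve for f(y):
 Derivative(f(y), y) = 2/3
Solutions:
 f(y) = C1 + 2*y/3


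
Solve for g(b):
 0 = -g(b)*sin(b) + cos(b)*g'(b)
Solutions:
 g(b) = C1/cos(b)


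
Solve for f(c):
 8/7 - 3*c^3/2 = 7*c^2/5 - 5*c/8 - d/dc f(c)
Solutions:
 f(c) = C1 + 3*c^4/8 + 7*c^3/15 - 5*c^2/16 - 8*c/7


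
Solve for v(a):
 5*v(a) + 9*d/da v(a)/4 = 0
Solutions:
 v(a) = C1*exp(-20*a/9)


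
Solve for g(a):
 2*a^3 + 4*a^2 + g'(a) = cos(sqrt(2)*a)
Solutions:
 g(a) = C1 - a^4/2 - 4*a^3/3 + sqrt(2)*sin(sqrt(2)*a)/2


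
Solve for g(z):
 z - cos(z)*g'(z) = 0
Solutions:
 g(z) = C1 + Integral(z/cos(z), z)


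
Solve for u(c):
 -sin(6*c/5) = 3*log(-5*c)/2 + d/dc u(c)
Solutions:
 u(c) = C1 - 3*c*log(-c)/2 - 3*c*log(5)/2 + 3*c/2 + 5*cos(6*c/5)/6


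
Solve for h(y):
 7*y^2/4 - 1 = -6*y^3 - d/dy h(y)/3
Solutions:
 h(y) = C1 - 9*y^4/2 - 7*y^3/4 + 3*y


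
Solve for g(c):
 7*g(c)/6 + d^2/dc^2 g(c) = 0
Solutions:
 g(c) = C1*sin(sqrt(42)*c/6) + C2*cos(sqrt(42)*c/6)


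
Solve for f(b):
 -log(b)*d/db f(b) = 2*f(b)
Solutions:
 f(b) = C1*exp(-2*li(b))


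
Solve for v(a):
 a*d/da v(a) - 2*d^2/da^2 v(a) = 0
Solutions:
 v(a) = C1 + C2*erfi(a/2)


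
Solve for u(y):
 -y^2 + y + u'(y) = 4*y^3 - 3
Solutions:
 u(y) = C1 + y^4 + y^3/3 - y^2/2 - 3*y


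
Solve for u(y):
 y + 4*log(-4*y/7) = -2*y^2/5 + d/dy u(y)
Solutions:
 u(y) = C1 + 2*y^3/15 + y^2/2 + 4*y*log(-y) + 4*y*(-log(7) - 1 + 2*log(2))


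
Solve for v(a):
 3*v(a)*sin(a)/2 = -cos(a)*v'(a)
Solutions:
 v(a) = C1*cos(a)^(3/2)


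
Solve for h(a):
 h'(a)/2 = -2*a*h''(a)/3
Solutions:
 h(a) = C1 + C2*a^(1/4)


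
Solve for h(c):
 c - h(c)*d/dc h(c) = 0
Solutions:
 h(c) = -sqrt(C1 + c^2)
 h(c) = sqrt(C1 + c^2)


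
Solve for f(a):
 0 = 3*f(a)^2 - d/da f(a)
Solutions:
 f(a) = -1/(C1 + 3*a)


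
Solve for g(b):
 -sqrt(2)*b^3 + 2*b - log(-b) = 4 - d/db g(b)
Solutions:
 g(b) = C1 + sqrt(2)*b^4/4 - b^2 + b*log(-b) + 3*b


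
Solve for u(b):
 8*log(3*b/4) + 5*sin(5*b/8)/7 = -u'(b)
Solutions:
 u(b) = C1 - 8*b*log(b) - 8*b*log(3) + 8*b + 16*b*log(2) + 8*cos(5*b/8)/7


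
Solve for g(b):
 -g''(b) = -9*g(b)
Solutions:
 g(b) = C1*exp(-3*b) + C2*exp(3*b)


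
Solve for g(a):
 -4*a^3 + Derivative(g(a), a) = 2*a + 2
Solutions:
 g(a) = C1 + a^4 + a^2 + 2*a


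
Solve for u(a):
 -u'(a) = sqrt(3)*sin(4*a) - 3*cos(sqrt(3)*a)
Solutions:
 u(a) = C1 + sqrt(3)*sin(sqrt(3)*a) + sqrt(3)*cos(4*a)/4


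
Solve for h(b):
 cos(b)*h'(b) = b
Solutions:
 h(b) = C1 + Integral(b/cos(b), b)


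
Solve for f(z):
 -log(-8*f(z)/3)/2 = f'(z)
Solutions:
 2*Integral(1/(log(-_y) - log(3) + 3*log(2)), (_y, f(z))) = C1 - z


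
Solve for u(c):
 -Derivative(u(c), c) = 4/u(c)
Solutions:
 u(c) = -sqrt(C1 - 8*c)
 u(c) = sqrt(C1 - 8*c)


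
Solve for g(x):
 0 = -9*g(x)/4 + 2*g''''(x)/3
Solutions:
 g(x) = C1*exp(-2^(1/4)*3^(3/4)*x/2) + C2*exp(2^(1/4)*3^(3/4)*x/2) + C3*sin(2^(1/4)*3^(3/4)*x/2) + C4*cos(2^(1/4)*3^(3/4)*x/2)


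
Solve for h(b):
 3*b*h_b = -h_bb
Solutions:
 h(b) = C1 + C2*erf(sqrt(6)*b/2)


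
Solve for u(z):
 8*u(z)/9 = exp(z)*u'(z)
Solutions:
 u(z) = C1*exp(-8*exp(-z)/9)


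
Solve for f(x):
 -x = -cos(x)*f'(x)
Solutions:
 f(x) = C1 + Integral(x/cos(x), x)


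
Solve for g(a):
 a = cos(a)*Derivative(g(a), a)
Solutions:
 g(a) = C1 + Integral(a/cos(a), a)


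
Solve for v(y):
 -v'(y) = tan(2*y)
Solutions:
 v(y) = C1 + log(cos(2*y))/2


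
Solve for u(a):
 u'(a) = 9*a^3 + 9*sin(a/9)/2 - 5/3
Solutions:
 u(a) = C1 + 9*a^4/4 - 5*a/3 - 81*cos(a/9)/2


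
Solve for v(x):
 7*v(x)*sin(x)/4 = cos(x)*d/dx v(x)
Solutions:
 v(x) = C1/cos(x)^(7/4)
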